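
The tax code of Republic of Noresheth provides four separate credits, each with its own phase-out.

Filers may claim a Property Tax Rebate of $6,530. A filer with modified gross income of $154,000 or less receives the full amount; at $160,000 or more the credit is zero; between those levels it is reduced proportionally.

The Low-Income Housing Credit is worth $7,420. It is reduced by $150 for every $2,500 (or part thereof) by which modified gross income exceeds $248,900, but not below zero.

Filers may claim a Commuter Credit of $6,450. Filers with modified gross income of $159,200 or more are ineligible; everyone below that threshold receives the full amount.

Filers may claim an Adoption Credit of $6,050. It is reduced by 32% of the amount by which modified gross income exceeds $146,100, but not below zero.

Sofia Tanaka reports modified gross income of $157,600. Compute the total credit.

$18,852

Property Tax Rebate: $157,600 is $3,600 into a $6,000 phase-out range, leaving 2,400/6,000 of the credit: $6,530 × 2,400/6,000 = $2,612.
Low-Income Housing Credit: $157,600 is at or below the $248,900 threshold, so the full $7,420 applies.
Commuter Credit: $157,600 is below the $159,200 cutoff, so the full $6,450 applies.
Adoption Credit: 32% of the $11,500 excess over $146,100 is $3,680; credit = $6,050 − $3,680 = $2,370.
Total: $2,612 + $7,420 + $6,450 + $2,370 = $18,852.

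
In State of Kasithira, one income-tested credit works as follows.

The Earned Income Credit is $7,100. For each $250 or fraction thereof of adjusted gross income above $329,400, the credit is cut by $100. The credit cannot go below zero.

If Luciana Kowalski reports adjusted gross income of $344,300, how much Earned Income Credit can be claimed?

$1,100

Earned Income Credit: income exceeds $329,400 by $14,900, which is 60 full-or-partial $250 increments; reduction = 60 × $100 = $6,000, leaving $1,100.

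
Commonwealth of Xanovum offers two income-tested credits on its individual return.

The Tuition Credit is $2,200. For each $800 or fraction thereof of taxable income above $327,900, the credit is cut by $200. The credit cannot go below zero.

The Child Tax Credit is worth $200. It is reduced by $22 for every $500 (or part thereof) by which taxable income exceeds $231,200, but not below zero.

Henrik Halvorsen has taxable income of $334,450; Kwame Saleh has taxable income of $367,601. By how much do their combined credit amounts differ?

Henrik ($334,450): Tuition Credit: income exceeds $327,900 by $6,550, which is 9 full-or-partial $800 increments; reduction = 9 × $200 = $1,800, leaving $400. Child Tax Credit: income exceeds $231,200 by $103,250 → 207 increments × $22 = $4,554 ≥ base, so the credit is $0. total $400 + $0 = $400
Kwame ($367,601): Tuition Credit: income exceeds $327,900 by $39,701 → 50 increments × $200 = $10,000 ≥ base, so the credit is $0. Child Tax Credit: income exceeds $231,200 by $136,401 → 273 increments × $22 = $6,006 ≥ base, so the credit is $0. total $0 + $0 = $0
Difference: |$400 − $0| = $400.

$400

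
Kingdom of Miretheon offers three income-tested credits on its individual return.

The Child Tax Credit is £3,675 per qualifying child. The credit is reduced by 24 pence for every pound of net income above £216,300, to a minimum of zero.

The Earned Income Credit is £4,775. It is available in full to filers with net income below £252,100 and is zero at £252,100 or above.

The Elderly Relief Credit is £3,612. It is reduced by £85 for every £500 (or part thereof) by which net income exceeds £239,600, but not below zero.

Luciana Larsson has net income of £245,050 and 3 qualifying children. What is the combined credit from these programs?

Child Tax Credit: base = 3 × £3,675 = £11,025. 24% of the £28,750 excess over £216,300 is £6,900; credit = £11,025 − £6,900 = £4,125.
Earned Income Credit: £245,050 is below the £252,100 cutoff, so the full £4,775 applies.
Elderly Relief Credit: income exceeds £239,600 by £5,450, which is 11 full-or-partial £500 increments; reduction = 11 × £85 = £935, leaving £2,677.
Total: £4,125 + £4,775 + £2,677 = £11,577.

£11,577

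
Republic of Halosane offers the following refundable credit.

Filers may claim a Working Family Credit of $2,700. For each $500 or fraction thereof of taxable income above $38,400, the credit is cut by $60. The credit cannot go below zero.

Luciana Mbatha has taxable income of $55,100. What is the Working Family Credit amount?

Working Family Credit: income exceeds $38,400 by $16,700, which is 34 full-or-partial $500 increments; reduction = 34 × $60 = $2,040, leaving $660.

$660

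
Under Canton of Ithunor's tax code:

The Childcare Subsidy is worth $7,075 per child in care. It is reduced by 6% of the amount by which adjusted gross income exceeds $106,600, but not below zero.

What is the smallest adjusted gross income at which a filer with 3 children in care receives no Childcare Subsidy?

Full credit = 3 × $7,075 = $21,225.
The credit falls by 6% of each dollar above $106,600, so it reaches zero when the excess is $21,225 / 6% = $353,750: income = $106,600 + $353,750 = $460,350.

$460,350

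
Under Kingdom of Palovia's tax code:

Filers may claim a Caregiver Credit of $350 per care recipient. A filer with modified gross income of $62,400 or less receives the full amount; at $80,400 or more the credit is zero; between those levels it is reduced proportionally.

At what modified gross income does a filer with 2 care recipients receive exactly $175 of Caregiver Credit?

$75,900

Full credit = 2 × $350 = $700.
$175 is 175/700 of the full $700, so 525/700 of the $18,000 range has been used: income = $62,400 + $18,000 × 525/700 = $75,900.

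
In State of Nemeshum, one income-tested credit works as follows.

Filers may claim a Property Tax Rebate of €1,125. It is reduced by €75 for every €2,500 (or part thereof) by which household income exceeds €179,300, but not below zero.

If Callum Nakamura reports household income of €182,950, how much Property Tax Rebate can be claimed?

€975

Property Tax Rebate: income exceeds €179,300 by €3,650, which is 2 full-or-partial €2,500 increments; reduction = 2 × €75 = €150, leaving €975.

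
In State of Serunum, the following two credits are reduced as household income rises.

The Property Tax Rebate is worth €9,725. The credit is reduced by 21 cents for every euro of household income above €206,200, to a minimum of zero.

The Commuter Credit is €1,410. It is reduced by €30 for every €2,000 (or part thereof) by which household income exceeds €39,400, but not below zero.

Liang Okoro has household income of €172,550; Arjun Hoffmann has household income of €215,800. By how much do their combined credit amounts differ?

€2,016

Liang (€172,550): Property Tax Rebate: €172,550 is at or below the €206,200 threshold, so the full €9,725 applies. Commuter Credit: income exceeds €39,400 by €133,150 → 67 increments × €30 = €2,010 ≥ base, so the credit is €0. total €9,725 + €0 = €9,725
Arjun (€215,800): Property Tax Rebate: 21% of the €9,600 excess over €206,200 is €2,016; credit = €9,725 − €2,016 = €7,709. Commuter Credit: income exceeds €39,400 by €176,400 → 89 increments × €30 = €2,670 ≥ base, so the credit is €0. total €7,709 + €0 = €7,709
Difference: |€9,725 − €7,709| = €2,016.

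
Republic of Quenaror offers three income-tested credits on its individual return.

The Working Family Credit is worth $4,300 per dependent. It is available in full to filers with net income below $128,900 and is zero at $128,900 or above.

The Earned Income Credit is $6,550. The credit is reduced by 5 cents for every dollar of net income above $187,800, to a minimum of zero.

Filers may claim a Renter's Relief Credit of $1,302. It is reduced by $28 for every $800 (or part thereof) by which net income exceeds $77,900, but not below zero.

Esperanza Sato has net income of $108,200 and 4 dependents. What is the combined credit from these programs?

$23,988

Working Family Credit: base = 4 × $4,300 = $17,200. $108,200 is below the $128,900 cutoff, so the full $17,200 applies.
Earned Income Credit: $108,200 is at or below the $187,800 threshold, so the full $6,550 applies.
Renter's Relief Credit: income exceeds $77,900 by $30,300, which is 38 full-or-partial $800 increments; reduction = 38 × $28 = $1,064, leaving $238.
Total: $17,200 + $6,550 + $238 = $23,988.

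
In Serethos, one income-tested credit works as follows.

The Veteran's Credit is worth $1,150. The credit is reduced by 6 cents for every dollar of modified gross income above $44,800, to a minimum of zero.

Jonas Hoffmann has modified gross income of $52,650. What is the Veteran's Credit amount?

$679

Veteran's Credit: 6% of the $7,850 excess over $44,800 is $471; credit = $1,150 − $471 = $679.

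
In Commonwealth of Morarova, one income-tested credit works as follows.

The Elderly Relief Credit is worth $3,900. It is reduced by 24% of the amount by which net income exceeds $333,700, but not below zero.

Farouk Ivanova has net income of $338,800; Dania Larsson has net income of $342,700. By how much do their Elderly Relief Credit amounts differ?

Farouk ($338,800): Elderly Relief Credit: 24% of the $5,100 excess over $333,700 is $1,224; credit = $3,900 − $1,224 = $2,676.
Dania ($342,700): Elderly Relief Credit: 24% of the $9,000 excess over $333,700 is $2,160; credit = $3,900 − $2,160 = $1,740.
Difference: |$2,676 − $1,740| = $936.

$936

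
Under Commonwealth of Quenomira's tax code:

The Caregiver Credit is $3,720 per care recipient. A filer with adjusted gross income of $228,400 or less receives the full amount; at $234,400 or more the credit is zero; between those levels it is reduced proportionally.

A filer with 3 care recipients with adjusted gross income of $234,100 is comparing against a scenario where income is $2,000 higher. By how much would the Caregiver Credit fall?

At $234,100 — base = 3 × $3,720 = $11,160. $234,100 is $5,700 into a $6,000 phase-out range, leaving 300/6,000 of the credit: $11,160 × 300/6,000 = $558.
At $236,100 — base = 3 × $3,720 = $11,160. $236,100 is at or above $234,400, so the credit is $0.
Lost: $558 − $0 = $558.

$558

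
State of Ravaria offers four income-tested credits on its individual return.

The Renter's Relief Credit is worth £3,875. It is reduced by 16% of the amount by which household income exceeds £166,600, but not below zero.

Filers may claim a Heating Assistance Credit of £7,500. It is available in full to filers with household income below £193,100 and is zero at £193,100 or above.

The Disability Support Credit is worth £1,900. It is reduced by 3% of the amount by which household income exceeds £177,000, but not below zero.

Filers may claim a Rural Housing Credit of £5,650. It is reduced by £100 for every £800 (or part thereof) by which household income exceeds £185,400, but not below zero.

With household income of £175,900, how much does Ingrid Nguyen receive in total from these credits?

Renter's Relief Credit: 16% of the £9,300 excess over £166,600 is £1,488; credit = £3,875 − £1,488 = £2,387.
Heating Assistance Credit: £175,900 is below the £193,100 cutoff, so the full £7,500 applies.
Disability Support Credit: £175,900 is at or below the £177,000 threshold, so the full £1,900 applies.
Rural Housing Credit: £175,900 is at or below the £185,400 threshold, so the full £5,650 applies.
Total: £2,387 + £7,500 + £1,900 + £5,650 = £17,437.

£17,437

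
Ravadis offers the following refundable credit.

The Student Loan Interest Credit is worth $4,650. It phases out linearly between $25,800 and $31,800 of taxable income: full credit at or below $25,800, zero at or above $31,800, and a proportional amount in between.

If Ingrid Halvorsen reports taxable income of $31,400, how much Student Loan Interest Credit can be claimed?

Student Loan Interest Credit: $31,400 is $5,600 into a $6,000 phase-out range, leaving 400/6,000 of the credit: $4,650 × 400/6,000 = $310.

$310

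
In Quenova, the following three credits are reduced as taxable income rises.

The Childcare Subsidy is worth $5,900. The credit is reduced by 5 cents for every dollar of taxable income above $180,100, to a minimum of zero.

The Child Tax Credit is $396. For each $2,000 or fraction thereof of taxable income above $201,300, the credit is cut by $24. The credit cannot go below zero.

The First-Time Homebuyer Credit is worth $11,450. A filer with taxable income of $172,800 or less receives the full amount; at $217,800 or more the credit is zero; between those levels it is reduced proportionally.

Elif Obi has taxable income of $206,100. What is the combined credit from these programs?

Childcare Subsidy: 5% of the $26,000 excess over $180,100 is $1,300; credit = $5,900 − $1,300 = $4,600.
Child Tax Credit: income exceeds $201,300 by $4,800, which is 3 full-or-partial $2,000 increments; reduction = 3 × $24 = $72, leaving $324.
First-Time Homebuyer Credit: $206,100 is $33,300 into a $45,000 phase-out range, leaving 11,700/45,000 of the credit: $11,450 × 11,700/45,000 = $2,977.
Total: $4,600 + $324 + $2,977 = $7,901.

$7,901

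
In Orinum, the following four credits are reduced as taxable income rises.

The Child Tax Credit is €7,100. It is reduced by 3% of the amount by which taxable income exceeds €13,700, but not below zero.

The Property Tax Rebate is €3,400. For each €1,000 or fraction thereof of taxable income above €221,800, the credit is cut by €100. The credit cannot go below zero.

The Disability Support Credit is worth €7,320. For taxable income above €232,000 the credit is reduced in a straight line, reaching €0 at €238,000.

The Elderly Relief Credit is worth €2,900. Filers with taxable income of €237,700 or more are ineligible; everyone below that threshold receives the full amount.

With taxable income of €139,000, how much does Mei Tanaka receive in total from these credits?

Child Tax Credit: 3% of the €125,300 excess over €13,700 is €3,759; credit = €7,100 − €3,759 = €3,341.
Property Tax Rebate: €139,000 is at or below the €221,800 threshold, so the full €3,400 applies.
Disability Support Credit: €139,000 is at or below the €232,000 threshold, so the full €7,320 applies.
Elderly Relief Credit: €139,000 is below the €237,700 cutoff, so the full €2,900 applies.
Total: €3,341 + €3,400 + €7,320 + €2,900 = €16,961.

€16,961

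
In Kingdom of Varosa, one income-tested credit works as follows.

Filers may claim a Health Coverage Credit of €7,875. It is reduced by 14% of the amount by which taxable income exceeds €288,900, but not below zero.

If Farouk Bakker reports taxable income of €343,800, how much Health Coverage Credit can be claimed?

€189

Health Coverage Credit: 14% of the €54,900 excess over €288,900 is €7,686; credit = €7,875 − €7,686 = €189.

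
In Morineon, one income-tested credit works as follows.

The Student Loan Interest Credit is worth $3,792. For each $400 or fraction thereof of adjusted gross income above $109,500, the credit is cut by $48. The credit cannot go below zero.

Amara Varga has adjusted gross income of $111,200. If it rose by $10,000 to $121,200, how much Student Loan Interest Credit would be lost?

$1,200

At $111,200 — income exceeds $109,500 by $1,700, which is 5 full-or-partial $400 increments; reduction = 5 × $48 = $240, leaving $3,552.
At $121,200 — income exceeds $109,500 by $11,700, which is 30 full-or-partial $400 increments; reduction = 30 × $48 = $1,440, leaving $2,352.
Lost: $3,552 − $2,352 = $1,200.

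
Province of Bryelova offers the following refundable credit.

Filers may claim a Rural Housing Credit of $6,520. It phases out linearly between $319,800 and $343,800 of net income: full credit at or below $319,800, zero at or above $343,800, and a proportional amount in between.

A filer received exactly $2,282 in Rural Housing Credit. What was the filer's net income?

$2,282 is 2,282/6,520 of the full $6,520, so 4,238/6,520 of the $24,000 range has been used: income = $319,800 + $24,000 × 4,238/6,520 = $335,400.

$335,400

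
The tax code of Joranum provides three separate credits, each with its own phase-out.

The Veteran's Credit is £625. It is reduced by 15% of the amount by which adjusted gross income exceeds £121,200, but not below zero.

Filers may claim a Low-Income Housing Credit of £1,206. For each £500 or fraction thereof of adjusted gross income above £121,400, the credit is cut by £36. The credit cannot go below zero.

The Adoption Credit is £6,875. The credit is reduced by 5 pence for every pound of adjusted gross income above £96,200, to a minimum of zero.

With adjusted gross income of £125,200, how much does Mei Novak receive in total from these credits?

£6,368

Veteran's Credit: 15% of the £4,000 excess over £121,200 is £600; credit = £625 − £600 = £25.
Low-Income Housing Credit: income exceeds £121,400 by £3,800, which is 8 full-or-partial £500 increments; reduction = 8 × £36 = £288, leaving £918.
Adoption Credit: 5% of the £29,000 excess over £96,200 is £1,450; credit = £6,875 − £1,450 = £5,425.
Total: £25 + £918 + £5,425 = £6,368.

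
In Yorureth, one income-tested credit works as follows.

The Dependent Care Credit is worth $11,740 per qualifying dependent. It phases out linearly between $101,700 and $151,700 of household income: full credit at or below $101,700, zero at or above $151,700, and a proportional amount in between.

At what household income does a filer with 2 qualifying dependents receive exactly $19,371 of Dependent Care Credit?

$110,450

Full credit = 2 × $11,740 = $23,480.
$19,371 is 19,371/23,480 of the full $23,480, so 4,109/23,480 of the $50,000 range has been used: income = $101,700 + $50,000 × 4,109/23,480 = $110,450.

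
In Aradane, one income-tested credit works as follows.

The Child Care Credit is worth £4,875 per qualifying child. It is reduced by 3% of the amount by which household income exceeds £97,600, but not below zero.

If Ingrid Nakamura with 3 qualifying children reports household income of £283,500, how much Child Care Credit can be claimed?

Child Care Credit: base = 3 × £4,875 = £14,625. 3% of the £185,900 excess over £97,600 is £5,577; credit = £14,625 − £5,577 = £9,048.

£9,048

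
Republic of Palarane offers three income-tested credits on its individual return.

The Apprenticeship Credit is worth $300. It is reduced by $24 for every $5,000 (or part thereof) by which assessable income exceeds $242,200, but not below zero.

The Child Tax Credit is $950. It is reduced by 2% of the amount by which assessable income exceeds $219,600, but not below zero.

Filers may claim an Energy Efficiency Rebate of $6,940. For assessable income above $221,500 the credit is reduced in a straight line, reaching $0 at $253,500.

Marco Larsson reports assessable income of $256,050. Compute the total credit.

Apprenticeship Credit: income exceeds $242,200 by $13,850, which is 3 full-or-partial $5,000 increments; reduction = 3 × $24 = $72, leaving $228.
Child Tax Credit: 2% of the $36,450 excess over $219,600 is $729; credit = $950 − $729 = $221.
Energy Efficiency Rebate: $256,050 is at or above $253,500, so the credit is $0.
Total: $228 + $221 + $0 = $449.

$449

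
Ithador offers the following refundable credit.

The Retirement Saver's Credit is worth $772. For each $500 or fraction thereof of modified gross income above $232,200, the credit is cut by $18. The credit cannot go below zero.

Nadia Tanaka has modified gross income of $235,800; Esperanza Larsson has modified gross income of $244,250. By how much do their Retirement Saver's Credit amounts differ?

$306

Nadia ($235,800): Retirement Saver's Credit: income exceeds $232,200 by $3,600, which is 8 full-or-partial $500 increments; reduction = 8 × $18 = $144, leaving $628.
Esperanza ($244,250): Retirement Saver's Credit: income exceeds $232,200 by $12,050, which is 25 full-or-partial $500 increments; reduction = 25 × $18 = $450, leaving $322.
Difference: |$628 − $322| = $306.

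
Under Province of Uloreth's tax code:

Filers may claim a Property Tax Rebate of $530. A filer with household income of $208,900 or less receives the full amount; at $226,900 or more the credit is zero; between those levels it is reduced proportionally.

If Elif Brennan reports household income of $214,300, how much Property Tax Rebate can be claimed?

$371

Property Tax Rebate: $214,300 is $5,400 into a $18,000 phase-out range, leaving 12,600/18,000 of the credit: $530 × 12,600/18,000 = $371.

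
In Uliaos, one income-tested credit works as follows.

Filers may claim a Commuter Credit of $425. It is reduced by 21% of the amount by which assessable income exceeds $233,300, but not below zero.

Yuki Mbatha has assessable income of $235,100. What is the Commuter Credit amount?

Commuter Credit: 21% of the $1,800 excess over $233,300 is $378; credit = $425 − $378 = $47.

$47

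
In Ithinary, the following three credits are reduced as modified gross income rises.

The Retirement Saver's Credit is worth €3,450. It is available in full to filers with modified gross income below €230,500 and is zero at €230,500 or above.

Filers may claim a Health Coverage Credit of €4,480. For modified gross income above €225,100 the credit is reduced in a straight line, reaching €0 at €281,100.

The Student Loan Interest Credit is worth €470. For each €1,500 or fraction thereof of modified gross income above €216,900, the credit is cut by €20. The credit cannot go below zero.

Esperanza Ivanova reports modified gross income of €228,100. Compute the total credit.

Retirement Saver's Credit: €228,100 is below the €230,500 cutoff, so the full €3,450 applies.
Health Coverage Credit: €228,100 is €3,000 into a €56,000 phase-out range, leaving 53,000/56,000 of the credit: €4,480 × 53,000/56,000 = €4,240.
Student Loan Interest Credit: income exceeds €216,900 by €11,200, which is 8 full-or-partial €1,500 increments; reduction = 8 × €20 = €160, leaving €310.
Total: €3,450 + €4,240 + €310 = €8,000.

€8,000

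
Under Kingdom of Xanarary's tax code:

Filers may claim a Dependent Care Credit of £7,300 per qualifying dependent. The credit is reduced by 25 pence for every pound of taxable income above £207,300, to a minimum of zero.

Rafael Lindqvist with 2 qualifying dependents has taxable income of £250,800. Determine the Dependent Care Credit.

£3,725

Dependent Care Credit: base = 2 × £7,300 = £14,600. 25% of the £43,500 excess over £207,300 is £10,875; credit = £14,600 − £10,875 = £3,725.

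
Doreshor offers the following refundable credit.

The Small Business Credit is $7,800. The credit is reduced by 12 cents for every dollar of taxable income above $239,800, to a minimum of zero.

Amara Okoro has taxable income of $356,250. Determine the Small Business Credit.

$0

Small Business Credit: 12% of the $116,450 excess over $239,800 is $13,974 ≥ base, so the credit is $0.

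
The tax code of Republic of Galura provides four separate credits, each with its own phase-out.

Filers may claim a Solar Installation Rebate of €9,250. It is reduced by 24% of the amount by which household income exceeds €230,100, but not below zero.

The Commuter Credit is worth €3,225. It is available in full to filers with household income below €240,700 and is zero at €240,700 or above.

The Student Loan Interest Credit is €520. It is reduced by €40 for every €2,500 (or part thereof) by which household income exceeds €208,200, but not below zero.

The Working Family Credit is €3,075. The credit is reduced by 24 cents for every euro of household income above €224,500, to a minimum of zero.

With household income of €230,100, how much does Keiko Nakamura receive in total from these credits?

Solar Installation Rebate: €230,100 is at or below the €230,100 threshold, so the full €9,250 applies.
Commuter Credit: €230,100 is below the €240,700 cutoff, so the full €3,225 applies.
Student Loan Interest Credit: income exceeds €208,200 by €21,900, which is 9 full-or-partial €2,500 increments; reduction = 9 × €40 = €360, leaving €160.
Working Family Credit: 24% of the €5,600 excess over €224,500 is €1,344; credit = €3,075 − €1,344 = €1,731.
Total: €9,250 + €3,225 + €160 + €1,731 = €14,366.

€14,366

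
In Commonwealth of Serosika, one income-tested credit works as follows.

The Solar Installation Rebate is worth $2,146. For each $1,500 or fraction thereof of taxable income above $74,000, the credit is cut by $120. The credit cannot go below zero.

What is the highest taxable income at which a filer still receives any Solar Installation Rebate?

After 17 increments the reduction is 17 × $120 = $2,040, leaving $106; one more increment wipes it out. Increment 17 ends at excess 17 × $1,500 = $25,500, so the highest qualifying income is $74,000 + $25,500 = $99,500.

$99,500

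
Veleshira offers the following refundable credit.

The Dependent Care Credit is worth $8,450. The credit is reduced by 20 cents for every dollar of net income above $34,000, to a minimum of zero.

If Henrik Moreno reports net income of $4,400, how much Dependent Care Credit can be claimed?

Dependent Care Credit: $4,400 is at or below the $34,000 threshold, so the full $8,450 applies.

$8,450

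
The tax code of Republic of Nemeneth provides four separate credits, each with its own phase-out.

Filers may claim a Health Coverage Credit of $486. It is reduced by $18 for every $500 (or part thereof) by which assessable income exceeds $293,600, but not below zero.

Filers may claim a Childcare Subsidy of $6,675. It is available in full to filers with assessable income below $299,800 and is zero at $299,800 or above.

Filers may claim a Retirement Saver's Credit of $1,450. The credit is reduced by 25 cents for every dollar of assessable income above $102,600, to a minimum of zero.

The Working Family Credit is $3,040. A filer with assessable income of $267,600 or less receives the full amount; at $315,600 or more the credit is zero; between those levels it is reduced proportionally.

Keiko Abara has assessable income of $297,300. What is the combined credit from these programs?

$8,176

Health Coverage Credit: income exceeds $293,600 by $3,700, which is 8 full-or-partial $500 increments; reduction = 8 × $18 = $144, leaving $342.
Childcare Subsidy: $297,300 is below the $299,800 cutoff, so the full $6,675 applies.
Retirement Saver's Credit: 25% of the $194,700 excess over $102,600 is $48,675 ≥ base, so the credit is $0.
Working Family Credit: $297,300 is $29,700 into a $48,000 phase-out range, leaving 18,300/48,000 of the credit: $3,040 × 18,300/48,000 = $1,159.
Total: $342 + $6,675 + $0 + $1,159 = $8,176.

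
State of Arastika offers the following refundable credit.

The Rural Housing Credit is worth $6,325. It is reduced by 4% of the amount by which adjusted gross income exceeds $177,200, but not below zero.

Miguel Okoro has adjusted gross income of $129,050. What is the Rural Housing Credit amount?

$6,325

Rural Housing Credit: $129,050 is at or below the $177,200 threshold, so the full $6,325 applies.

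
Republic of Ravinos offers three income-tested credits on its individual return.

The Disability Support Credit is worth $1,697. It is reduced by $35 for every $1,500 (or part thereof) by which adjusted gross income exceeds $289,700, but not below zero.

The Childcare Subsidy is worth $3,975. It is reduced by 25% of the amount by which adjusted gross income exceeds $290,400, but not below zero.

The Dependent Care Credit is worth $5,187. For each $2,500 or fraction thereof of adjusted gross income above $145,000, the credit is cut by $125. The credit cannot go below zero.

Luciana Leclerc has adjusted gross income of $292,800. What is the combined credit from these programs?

Disability Support Credit: income exceeds $289,700 by $3,100, which is 3 full-or-partial $1,500 increments; reduction = 3 × $35 = $105, leaving $1,592.
Childcare Subsidy: 25% of the $2,400 excess over $290,400 is $600; credit = $3,975 − $600 = $3,375.
Dependent Care Credit: income exceeds $145,000 by $147,800 → 60 increments × $125 = $7,500 ≥ base, so the credit is $0.
Total: $1,592 + $3,375 + $0 = $4,967.

$4,967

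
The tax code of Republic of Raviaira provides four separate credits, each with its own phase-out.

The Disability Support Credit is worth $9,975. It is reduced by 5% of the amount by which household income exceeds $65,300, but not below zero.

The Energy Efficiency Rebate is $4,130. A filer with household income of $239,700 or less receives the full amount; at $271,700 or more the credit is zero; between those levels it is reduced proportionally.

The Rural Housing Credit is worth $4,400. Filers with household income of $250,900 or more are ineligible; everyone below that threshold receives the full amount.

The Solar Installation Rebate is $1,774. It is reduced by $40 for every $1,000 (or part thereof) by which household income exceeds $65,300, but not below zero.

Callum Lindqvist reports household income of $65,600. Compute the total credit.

$20,224

Disability Support Credit: 5% of the $300 excess over $65,300 is $15; credit = $9,975 − $15 = $9,960.
Energy Efficiency Rebate: $65,600 is at or below the $239,700 threshold, so the full $4,130 applies.
Rural Housing Credit: $65,600 is below the $250,900 cutoff, so the full $4,400 applies.
Solar Installation Rebate: income exceeds $65,300 by $300, which is 1 full-or-partial $1,000 increment; reduction = 1 × $40 = $40, leaving $1,734.
Total: $9,960 + $4,130 + $4,400 + $1,734 = $20,224.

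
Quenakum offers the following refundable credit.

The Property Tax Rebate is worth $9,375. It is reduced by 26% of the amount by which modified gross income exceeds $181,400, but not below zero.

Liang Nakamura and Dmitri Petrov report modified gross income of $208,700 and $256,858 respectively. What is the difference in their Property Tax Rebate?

$2,277

Liang ($208,700): Property Tax Rebate: 26% of the $27,300 excess over $181,400 is $7,098; credit = $9,375 − $7,098 = $2,277.
Dmitri ($256,858): Property Tax Rebate: 26% of the $75,458 excess over $181,400 is $19,619.08 ≥ base, so the credit is $0.
Difference: |$2,277 − $0| = $2,277.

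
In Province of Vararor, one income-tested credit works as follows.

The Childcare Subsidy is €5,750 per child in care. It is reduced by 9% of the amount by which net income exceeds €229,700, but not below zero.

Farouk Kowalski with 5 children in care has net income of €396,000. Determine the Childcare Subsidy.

Childcare Subsidy: base = 5 × €5,750 = €28,750. 9% of the €166,300 excess over €229,700 is €14,967; credit = €28,750 − €14,967 = €13,783.

€13,783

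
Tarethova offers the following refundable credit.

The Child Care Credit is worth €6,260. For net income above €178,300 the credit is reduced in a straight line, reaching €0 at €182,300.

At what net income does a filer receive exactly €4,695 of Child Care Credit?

€4,695 is 4,695/6,260 of the full €6,260, so 1,565/6,260 of the €4,000 range has been used: income = €178,300 + €4,000 × 1,565/6,260 = €179,300.

€179,300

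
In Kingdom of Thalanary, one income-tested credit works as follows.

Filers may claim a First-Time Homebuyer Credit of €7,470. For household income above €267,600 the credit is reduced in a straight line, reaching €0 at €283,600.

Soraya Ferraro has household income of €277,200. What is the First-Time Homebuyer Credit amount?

€2,988

First-Time Homebuyer Credit: €277,200 is €9,600 into a €16,000 phase-out range, leaving 6,400/16,000 of the credit: €7,470 × 6,400/16,000 = €2,988.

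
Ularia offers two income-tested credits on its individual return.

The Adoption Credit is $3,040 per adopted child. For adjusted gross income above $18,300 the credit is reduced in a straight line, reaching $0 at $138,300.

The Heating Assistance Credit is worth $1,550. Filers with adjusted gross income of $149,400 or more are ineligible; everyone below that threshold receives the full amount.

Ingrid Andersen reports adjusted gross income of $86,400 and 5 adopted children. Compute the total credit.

Adoption Credit: base = 5 × $3,040 = $15,200. $86,400 is $68,100 into a $120,000 phase-out range, leaving 51,900/120,000 of the credit: $15,200 × 51,900/120,000 = $6,574.
Heating Assistance Credit: $86,400 is below the $149,400 cutoff, so the full $1,550 applies.
Total: $6,574 + $1,550 = $8,124.

$8,124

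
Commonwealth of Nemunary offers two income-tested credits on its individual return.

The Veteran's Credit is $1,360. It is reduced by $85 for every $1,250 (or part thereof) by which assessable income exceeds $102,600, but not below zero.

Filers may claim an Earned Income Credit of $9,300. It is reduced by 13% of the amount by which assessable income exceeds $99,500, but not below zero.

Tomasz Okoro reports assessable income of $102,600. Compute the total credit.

Veteran's Credit: $102,600 is at or below the $102,600 threshold, so the full $1,360 applies.
Earned Income Credit: 13% of the $3,100 excess over $99,500 is $403; credit = $9,300 − $403 = $8,897.
Total: $1,360 + $8,897 = $10,257.

$10,257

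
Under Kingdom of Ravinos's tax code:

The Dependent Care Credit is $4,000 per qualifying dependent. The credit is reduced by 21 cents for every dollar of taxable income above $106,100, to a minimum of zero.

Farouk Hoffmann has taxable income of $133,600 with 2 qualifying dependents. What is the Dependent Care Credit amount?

$2,225

Dependent Care Credit: base = 2 × $4,000 = $8,000. 21% of the $27,500 excess over $106,100 is $5,775; credit = $8,000 − $5,775 = $2,225.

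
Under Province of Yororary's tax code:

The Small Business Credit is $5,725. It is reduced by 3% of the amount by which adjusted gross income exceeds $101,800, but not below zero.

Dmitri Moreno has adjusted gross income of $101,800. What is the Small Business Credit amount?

Small Business Credit: $101,800 is at or below the $101,800 threshold, so the full $5,725 applies.

$5,725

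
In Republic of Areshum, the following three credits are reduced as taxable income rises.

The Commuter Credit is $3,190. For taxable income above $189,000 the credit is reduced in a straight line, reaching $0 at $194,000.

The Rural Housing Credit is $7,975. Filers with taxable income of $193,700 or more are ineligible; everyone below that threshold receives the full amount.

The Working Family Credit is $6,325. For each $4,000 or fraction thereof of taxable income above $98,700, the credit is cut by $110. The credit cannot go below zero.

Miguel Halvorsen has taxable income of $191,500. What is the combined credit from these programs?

$13,255

Commuter Credit: $191,500 is $2,500 into a $5,000 phase-out range, leaving 2,500/5,000 of the credit: $3,190 × 2,500/5,000 = $1,595.
Rural Housing Credit: $191,500 is below the $193,700 cutoff, so the full $7,975 applies.
Working Family Credit: income exceeds $98,700 by $92,800, which is 24 full-or-partial $4,000 increments; reduction = 24 × $110 = $2,640, leaving $3,685.
Total: $1,595 + $7,975 + $3,685 = $13,255.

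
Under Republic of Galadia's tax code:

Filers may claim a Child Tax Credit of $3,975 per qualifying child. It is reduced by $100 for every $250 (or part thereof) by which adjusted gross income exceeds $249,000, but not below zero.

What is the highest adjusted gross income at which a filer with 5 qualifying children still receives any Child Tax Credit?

$298,500

Full credit = 5 × $3,975 = $19,875.
After 198 increments the reduction is 198 × $100 = $19,800, leaving $75; one more increment wipes it out. Increment 198 ends at excess 198 × $250 = $49,500, so the highest qualifying income is $249,000 + $49,500 = $298,500.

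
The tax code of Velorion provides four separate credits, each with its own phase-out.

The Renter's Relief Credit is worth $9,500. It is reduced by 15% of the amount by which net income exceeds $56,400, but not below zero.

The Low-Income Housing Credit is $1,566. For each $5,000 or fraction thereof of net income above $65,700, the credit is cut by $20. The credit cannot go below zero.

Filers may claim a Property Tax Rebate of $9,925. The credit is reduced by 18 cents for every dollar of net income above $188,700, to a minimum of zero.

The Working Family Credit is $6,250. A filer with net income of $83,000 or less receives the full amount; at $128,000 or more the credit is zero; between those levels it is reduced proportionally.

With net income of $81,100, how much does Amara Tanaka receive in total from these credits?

$23,456

Renter's Relief Credit: 15% of the $24,700 excess over $56,400 is $3,705; credit = $9,500 − $3,705 = $5,795.
Low-Income Housing Credit: income exceeds $65,700 by $15,400, which is 4 full-or-partial $5,000 increments; reduction = 4 × $20 = $80, leaving $1,486.
Property Tax Rebate: $81,100 is at or below the $188,700 threshold, so the full $9,925 applies.
Working Family Credit: $81,100 is at or below the $83,000 threshold, so the full $6,250 applies.
Total: $5,795 + $1,486 + $9,925 + $6,250 = $23,456.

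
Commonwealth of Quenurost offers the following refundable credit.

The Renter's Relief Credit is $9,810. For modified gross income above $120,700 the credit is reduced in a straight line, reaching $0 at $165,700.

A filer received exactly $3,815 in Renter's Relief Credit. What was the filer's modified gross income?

$148,200

$3,815 is 3,815/9,810 of the full $9,810, so 5,995/9,810 of the $45,000 range has been used: income = $120,700 + $45,000 × 5,995/9,810 = $148,200.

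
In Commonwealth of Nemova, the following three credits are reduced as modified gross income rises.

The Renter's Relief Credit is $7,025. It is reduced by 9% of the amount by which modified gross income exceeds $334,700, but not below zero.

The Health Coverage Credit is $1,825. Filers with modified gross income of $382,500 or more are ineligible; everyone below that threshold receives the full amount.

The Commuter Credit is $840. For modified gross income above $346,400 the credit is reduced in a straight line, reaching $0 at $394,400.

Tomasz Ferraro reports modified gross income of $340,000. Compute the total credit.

Renter's Relief Credit: 9% of the $5,300 excess over $334,700 is $477; credit = $7,025 − $477 = $6,548.
Health Coverage Credit: $340,000 is below the $382,500 cutoff, so the full $1,825 applies.
Commuter Credit: $340,000 is at or below the $346,400 threshold, so the full $840 applies.
Total: $6,548 + $1,825 + $840 = $9,213.

$9,213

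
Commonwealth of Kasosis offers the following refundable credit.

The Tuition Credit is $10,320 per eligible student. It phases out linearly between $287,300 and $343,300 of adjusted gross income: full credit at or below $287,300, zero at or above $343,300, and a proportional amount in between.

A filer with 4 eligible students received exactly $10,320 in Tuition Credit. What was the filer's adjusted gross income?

Full credit = 4 × $10,320 = $41,280.
$10,320 is 10,320/41,280 of the full $41,280, so 30,960/41,280 of the $56,000 range has been used: income = $287,300 + $56,000 × 30,960/41,280 = $329,300.

$329,300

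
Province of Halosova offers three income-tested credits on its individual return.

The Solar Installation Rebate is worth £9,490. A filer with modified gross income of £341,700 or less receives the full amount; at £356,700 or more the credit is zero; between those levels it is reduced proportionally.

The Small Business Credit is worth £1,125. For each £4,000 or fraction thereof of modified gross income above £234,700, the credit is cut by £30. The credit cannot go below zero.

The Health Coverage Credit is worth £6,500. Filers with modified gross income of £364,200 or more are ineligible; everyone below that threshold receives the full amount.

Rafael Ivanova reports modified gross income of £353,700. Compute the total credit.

£8,623

Solar Installation Rebate: £353,700 is £12,000 into a £15,000 phase-out range, leaving 3,000/15,000 of the credit: £9,490 × 3,000/15,000 = £1,898.
Small Business Credit: income exceeds £234,700 by £119,000, which is 30 full-or-partial £4,000 increments; reduction = 30 × £30 = £900, leaving £225.
Health Coverage Credit: £353,700 is below the £364,200 cutoff, so the full £6,500 applies.
Total: £1,898 + £225 + £6,500 = £8,623.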